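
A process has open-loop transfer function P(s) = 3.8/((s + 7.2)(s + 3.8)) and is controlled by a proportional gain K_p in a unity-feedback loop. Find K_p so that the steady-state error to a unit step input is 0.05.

Steady-state error for a unit step on this type-0 loop is 1/(1 + K_p·P(0)).
P(0) = 0.1389. Require 1/(1 + K_p·0.1389) = 0.05, so 1 + 0.1389·K_p = 20.
K_p = (20 − 1)/0.1389 = 137.

K_p = 137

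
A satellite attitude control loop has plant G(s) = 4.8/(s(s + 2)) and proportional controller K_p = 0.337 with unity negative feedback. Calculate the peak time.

T_p = 4 s

Closed-loop characteristic equation: s² + 2s + 1.618 = 0, so ω_n = 1.272 rad/s and ζ = 2/(2·1.272) = 0.7863.
Damped frequency ω_d = ω_n√(1−ζ²) = 0.7859 rad/s, so peak time T_p = π/ω_d = 4 s.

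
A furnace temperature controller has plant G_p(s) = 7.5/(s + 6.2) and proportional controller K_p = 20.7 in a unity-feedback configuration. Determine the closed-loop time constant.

Closed-loop transfer function: T(s) = K_p·G_p(s)/(1 + K_p·G_p(s)) = 155.2/(s + 6.2 + 155.2) = 155.2/(s + 161.4).
Time constant τ = 1/161.4 = 0.00619 s.

τ = 0.00619 s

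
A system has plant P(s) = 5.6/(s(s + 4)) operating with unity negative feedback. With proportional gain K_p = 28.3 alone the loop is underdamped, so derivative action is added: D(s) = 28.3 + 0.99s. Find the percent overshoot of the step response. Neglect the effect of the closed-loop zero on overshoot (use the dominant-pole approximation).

27.6%

Forward path: (28.3 + 0.99s)·5.6/(s(s+4)). The closed-loop characteristic equation is s² + (4 + 5.6·0.99)s + 5.6·28.3 = 0.
That is s² + 9.544s + 158.5 = 0, so ω_n = 12.59 rad/s and ζ = 9.544/(2·12.59) = 0.3791.
%OS = 100·exp(−πζ/√(1−ζ²)) = 27.6%.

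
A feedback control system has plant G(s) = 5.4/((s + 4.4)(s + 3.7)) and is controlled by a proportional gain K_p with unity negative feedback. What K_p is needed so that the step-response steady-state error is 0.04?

Steady-state error for a unit step on this type-0 loop is 1/(1 + K_p·G(0)).
G(0) = 0.3317. Require 1/(1 + K_p·0.3317) = 0.04, so 1 + 0.3317·K_p = 25.
K_p = (25 − 1)/0.3317 = 72.4.

K_p = 72.4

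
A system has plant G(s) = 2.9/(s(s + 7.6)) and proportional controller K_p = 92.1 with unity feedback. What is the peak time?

T_p = 0.198 s

Closed-loop characteristic equation: s² + 7.6s + 267.1 = 0, so ω_n = 16.34 rad/s and ζ = 7.6/(2·16.34) = 0.2325.
Damped frequency ω_d = ω_n√(1−ζ²) = 15.89 rad/s, so peak time T_p = π/ω_d = 0.198 s.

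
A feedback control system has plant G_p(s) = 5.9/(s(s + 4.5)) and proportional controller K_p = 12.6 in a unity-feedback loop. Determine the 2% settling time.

T_s ≈ 1.78 s

From 1 + K_pG_p(s) = 0: s² + 4.5s + 74.34 = 0 ⇒ ω_n = 8.622, ζ = 0.261.
2% settling time T_s ≈ 4/(ζω_n) = 4/2.25 = 1.78 s.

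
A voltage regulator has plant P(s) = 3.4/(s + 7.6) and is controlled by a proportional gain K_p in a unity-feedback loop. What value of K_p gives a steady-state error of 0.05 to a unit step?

For a type-0 loop with proportional control, e_ss = 1/(1 + K_p·P(0)).
P(0) = 0.4474. Require 1/(1 + K_p·0.4474) = 0.05, so 1 + 0.4474·K_p = 20.
K_p = (20 − 1)/0.4474 = 42.5.

K_p = 42.5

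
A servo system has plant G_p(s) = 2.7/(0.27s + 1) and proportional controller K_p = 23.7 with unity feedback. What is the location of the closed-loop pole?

Closed loop: T(s) = K_p·G_p/(1+K_p·G_p) = 63.99/(0.27s + 1 + 63.99), with pole at s = −(1 + 63.99)/0.27 = −240.7.

s = -240.7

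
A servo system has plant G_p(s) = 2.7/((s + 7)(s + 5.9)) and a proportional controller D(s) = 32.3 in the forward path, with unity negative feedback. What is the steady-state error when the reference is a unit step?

0.321

The loop is type 0. Static position error constant K_pos = D(0)·G_p(0) = 32.3·0.06538 = 2.112.
Steady-state error to a unit step: e_ss = 1/(1+K_pos) = 1/3.112 = 0.321.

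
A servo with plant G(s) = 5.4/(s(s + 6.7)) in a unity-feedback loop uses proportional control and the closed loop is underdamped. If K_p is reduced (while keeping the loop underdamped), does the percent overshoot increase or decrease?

ζ = 6.7/(2√(5.4K_p)) rises as K_p falls; higher damping means less overshoot.

decrease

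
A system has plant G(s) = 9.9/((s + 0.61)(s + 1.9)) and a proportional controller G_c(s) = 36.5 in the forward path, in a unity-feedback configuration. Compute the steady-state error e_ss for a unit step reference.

0.0032

The loop is type 0. Static position error constant K_pos = G_c(0)·G(0) = 36.5·8.542 = 311.8.
Steady-state error to a unit step: e_ss = 1/(1+K_pos) = 1/312.8 = 0.0032.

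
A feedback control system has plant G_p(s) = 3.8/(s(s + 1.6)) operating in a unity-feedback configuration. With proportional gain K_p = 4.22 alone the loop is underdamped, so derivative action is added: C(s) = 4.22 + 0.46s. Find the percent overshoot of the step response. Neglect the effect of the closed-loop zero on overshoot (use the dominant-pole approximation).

23.6%

Forward path: (4.22 + 0.46s)·3.8/(s(s+1.6)). The closed-loop characteristic equation is s² + (1.6 + 3.8·0.46)s + 3.8·4.22 = 0.
That is s² + 3.348s + 16.04 = 0, so ω_n = 4.004 rad/s and ζ = 3.348/(2·4.004) = 0.418.
%OS = 100·exp(−πζ/√(1−ζ²)) = 23.6%.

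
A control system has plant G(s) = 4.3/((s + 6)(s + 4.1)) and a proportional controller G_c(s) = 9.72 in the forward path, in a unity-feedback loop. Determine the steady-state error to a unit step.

0.371

The loop is type 0. Static position error constant K_pos = G_c(0)·G(0) = 9.72·0.1748 = 1.699.
Steady-state error to a unit step: e_ss = 1/(1+K_pos) = 1/2.699 = 0.371.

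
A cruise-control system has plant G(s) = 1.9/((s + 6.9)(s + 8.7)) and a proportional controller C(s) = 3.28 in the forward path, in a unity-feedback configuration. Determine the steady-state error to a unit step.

0.906

The loop is type 0. Static position error constant K_pos = C(0)·G(0) = 3.28·0.03165 = 0.1038.
Steady-state error to a unit step: e_ss = 1/(1+K_pos) = 1/1.104 = 0.906.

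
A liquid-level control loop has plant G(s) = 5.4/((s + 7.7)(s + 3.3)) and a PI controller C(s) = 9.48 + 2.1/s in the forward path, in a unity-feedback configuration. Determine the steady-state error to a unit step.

The open loop C(s)G(s) has a pole at the origin (type 1), so the static position error constant is infinite and e_ss = 1/(1+∞) = 0.

0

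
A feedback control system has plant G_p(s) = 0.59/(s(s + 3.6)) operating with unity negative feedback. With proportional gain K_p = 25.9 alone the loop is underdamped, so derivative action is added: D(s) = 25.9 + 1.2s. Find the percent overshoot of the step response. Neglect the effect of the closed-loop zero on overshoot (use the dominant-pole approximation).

12.6%

Forward path: (25.9 + 1.2s)·0.59/(s(s+3.6)). The closed-loop characteristic equation is s² + (3.6 + 0.59·1.2)s + 0.59·25.9 = 0.
That is s² + 4.308s + 15.28 = 0, so ω_n = 3.909 rad/s and ζ = 4.308/(2·3.909) = 0.551.
%OS = 100·exp(−πζ/√(1−ζ²)) = 12.6%.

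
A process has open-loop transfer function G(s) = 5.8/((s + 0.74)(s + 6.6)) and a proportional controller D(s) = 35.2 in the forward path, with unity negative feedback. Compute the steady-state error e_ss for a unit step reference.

0.0234

The loop is type 0. Static position error constant K_pos = D(0)·G(0) = 35.2·1.188 = 41.8.
Steady-state error to a unit step: e_ss = 1/(1+K_pos) = 1/42.8 = 0.0234.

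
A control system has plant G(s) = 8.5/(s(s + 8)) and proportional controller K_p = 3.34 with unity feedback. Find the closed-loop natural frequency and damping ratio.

ω_n = 5.33 rad/s, ζ = 0.751

With unity feedback the closed-loop characteristic equation is s² + 8s + 3.34·8.5 = s² + 8s + 28.39 = 0.
So ω_n² = 28.39 ⇒ ω_n = 5.328 rad/s, and ζ = 8/(2ω_n) = 0.751.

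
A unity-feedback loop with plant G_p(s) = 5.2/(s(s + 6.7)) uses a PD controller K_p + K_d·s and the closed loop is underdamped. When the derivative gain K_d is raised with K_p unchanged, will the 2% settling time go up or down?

Characteristic equation s² + (6.7 + 5.2K_d)s + 5.2K_p = 0: raising K_d increases ζω_n = (6.7+5.2K_d)/2 while the loop stays underdamped, so T_s ≈ 4/(ζω_n) decreases.

decrease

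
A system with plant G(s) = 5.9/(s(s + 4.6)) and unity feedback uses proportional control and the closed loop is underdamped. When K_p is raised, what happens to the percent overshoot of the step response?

increase

Characteristic equation s² + 4.6s + K_p·5.9 = 0: raising K_p raises ω_n while 2ζω_n = 4.6 is fixed, so ζ falls and overshoot grows.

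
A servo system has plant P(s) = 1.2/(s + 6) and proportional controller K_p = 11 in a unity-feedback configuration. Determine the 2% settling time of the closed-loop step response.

Closed-loop transfer function: T(s) = K_p·P(s)/(1 + K_p·P(s)) = 13.2/(s + 6 + 13.2) = 13.2/(s + 19.2).
Time constant τ = 1/19.2 = 0.05208 s, so the 2% settling time is about 4τ = 0.208 s.

T_s ≈ 0.208 s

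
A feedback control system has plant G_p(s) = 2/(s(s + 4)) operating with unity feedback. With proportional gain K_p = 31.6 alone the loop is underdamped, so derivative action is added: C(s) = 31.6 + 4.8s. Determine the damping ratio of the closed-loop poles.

ζ = 0.855

Forward path: (31.6 + 4.8s)·2/(s(s+4)). The closed-loop characteristic equation is s² + (4 + 2·4.8)s + 2·31.6 = 0.
That is s² + 13.6s + 63.2 = 0, so ω_n = 7.95 rad/s and ζ = 13.6/(2·7.95) = 0.8554.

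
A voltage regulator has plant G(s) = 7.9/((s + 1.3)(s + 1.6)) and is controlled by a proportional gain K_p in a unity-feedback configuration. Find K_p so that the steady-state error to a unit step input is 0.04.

K_p = 6.32

The loop is type 0, so e_ss(step) = 1/(1 + K_pos) with K_pos = K_p·G(0).
G(0) = 3.798. Require 1/(1 + K_p·3.798) = 0.04, so 1 + 3.798·K_p = 25.
K_p = (25 − 1)/3.798 = 6.32.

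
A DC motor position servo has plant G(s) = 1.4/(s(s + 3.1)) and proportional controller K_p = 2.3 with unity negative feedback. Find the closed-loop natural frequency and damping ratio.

ω_n = 1.79 rad/s, ζ = 0.864

With unity feedback the closed-loop characteristic equation is s² + 3.1s + 2.3·1.4 = s² + 3.1s + 3.22 = 0.
So ω_n² = 3.22 ⇒ ω_n = 1.794 rad/s, and ζ = 3.1/(2ω_n) = 0.864.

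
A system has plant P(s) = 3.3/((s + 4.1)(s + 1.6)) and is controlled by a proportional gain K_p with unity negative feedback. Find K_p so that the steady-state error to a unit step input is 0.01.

K_p = 197

Steady-state error for a unit step on this type-0 loop is 1/(1 + K_p·P(0)).
P(0) = 0.503. Require 1/(1 + K_p·0.503) = 0.01, so 1 + 0.503·K_p = 100.
K_p = (100 − 1)/0.503 = 197.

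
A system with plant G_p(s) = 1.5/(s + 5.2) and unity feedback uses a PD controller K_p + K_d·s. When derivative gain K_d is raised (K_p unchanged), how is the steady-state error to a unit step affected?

unchanged

At s = 0 the derivative term contributes nothing: C(0) = K_p regardless of K_d, so K_pos = K_p·G_p(0) and e_ss are unchanged.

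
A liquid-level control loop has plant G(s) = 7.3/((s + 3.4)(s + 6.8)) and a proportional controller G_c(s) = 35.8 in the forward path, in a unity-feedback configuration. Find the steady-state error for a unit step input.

0.0813

The loop is type 0. Static position error constant K_pos = G_c(0)·G(0) = 35.8·0.3157 = 11.3.
Steady-state error to a unit step: e_ss = 1/(1+K_pos) = 1/12.3 = 0.0813.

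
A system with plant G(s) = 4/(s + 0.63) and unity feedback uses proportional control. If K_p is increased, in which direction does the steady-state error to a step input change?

decrease

The position error constant K_pos = K_p·G(0) grows with K_p, and e_ss = 1/(1+K_pos) falls.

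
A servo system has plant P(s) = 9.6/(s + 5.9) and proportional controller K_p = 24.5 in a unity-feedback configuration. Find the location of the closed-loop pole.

Closed-loop transfer function: T(s) = K_p·P(s)/(1 + K_p·P(s)) = 235.2/(s + 5.9 + 235.2) = 235.2/(s + 241.1).
The closed-loop pole is at s = −241.1.

s = -241.1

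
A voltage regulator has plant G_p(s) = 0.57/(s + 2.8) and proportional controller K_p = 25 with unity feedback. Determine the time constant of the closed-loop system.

Closed-loop transfer function: T(s) = K_p·G_p(s)/(1 + K_p·G_p(s)) = 14.25/(s + 2.8 + 14.25) = 14.25/(s + 17.05).
Time constant τ = 1/17.05 = 0.0587 s.

τ = 0.0587 s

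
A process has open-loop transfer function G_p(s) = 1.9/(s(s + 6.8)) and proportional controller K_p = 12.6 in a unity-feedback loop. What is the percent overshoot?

The closed-loop denominator s² + 6.8s + 23.94 gives ω_n = √23.94 = 4.893 and ζ = 6.8/(2ω_n) = 0.6949.
%OS = 100·exp(−πζ/√(1−ζ²)) = 100·exp(−π·0.6949/√0.5171) = 4.8%.

4.8%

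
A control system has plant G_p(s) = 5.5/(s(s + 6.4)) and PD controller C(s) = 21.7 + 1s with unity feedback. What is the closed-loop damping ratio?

ζ = 0.545

Forward path: (21.7 + 1s)·5.5/(s(s+6.4)). The closed-loop characteristic equation is s² + (6.4 + 5.5·1)s + 5.5·21.7 = 0.
That is s² + 11.9s + 119.3 = 0, so ω_n = 10.92 rad/s and ζ = 11.9/(2·10.92) = 0.5446.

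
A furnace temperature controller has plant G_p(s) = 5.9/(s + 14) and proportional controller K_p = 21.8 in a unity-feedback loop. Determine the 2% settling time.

Closed-loop transfer function: T(s) = K_p·G_p(s)/(1 + K_p·G_p(s)) = 128.6/(s + 14 + 128.6) = 128.6/(s + 142.6).
Time constant τ = 1/142.6 = 0.007012 s, so the 2% settling time is about 4τ = 0.028 s.

T_s ≈ 0.028 s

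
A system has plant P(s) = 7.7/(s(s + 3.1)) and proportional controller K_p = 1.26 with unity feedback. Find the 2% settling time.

Closed-loop characteristic equation: s² + 3.1s + 9.702 = 0, so ω_n = 3.115 rad/s and ζ = 3.1/(2·3.115) = 0.4976.
2% settling time T_s ≈ 4/(ζω_n) = 4/1.55 = 2.58 s.

T_s ≈ 2.58 s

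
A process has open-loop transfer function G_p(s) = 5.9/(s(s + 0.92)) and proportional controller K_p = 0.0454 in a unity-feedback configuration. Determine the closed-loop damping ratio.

The closed-loop denominator is s(s+0.92) + 0.0454·5.9 = s² + 0.92s + 0.2679.
So ω_n² = 0.2679 ⇒ ω_n = 0.5176 rad/s, and ζ = 0.92/(2ω_n) = 0.889.

ζ = 0.889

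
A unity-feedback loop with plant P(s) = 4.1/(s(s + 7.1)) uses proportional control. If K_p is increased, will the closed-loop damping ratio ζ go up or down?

ζ = 7.1/(2√(4.1K_p)); increasing K_p raises the denominator, so ζ falls.

decrease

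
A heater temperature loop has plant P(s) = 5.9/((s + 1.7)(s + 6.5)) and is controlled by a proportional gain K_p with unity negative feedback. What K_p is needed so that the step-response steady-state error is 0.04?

Steady-state error for a unit step on this type-0 loop is 1/(1 + K_p·P(0)).
P(0) = 0.5339. Require 1/(1 + K_p·0.5339) = 0.04, so 1 + 0.5339·K_p = 25.
K_p = (25 − 1)/0.5339 = 44.9.

K_p = 44.9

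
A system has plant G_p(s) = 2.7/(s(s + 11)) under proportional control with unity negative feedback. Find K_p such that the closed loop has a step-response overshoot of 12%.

K_p = 35.8

From %OS = 100·exp(−πζ/√(1−ζ²)) = 12%, ζ = −ln(0.12)/√(π²+ln²(0.12)) = 0.5594.
Characteristic equation s² + 11s + 2.7K_p = 0 gives ζ = 11/(2√(2.7K_p)).
Setting ζ = 0.5594: √(2.7K_p) = 11/(2·0.5594) = 9.832, so K_p = 96.66/2.7 = 35.8.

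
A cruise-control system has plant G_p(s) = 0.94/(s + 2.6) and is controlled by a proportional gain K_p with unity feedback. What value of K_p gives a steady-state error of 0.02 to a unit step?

K_p = 136

Steady-state error for a unit step on this type-0 loop is 1/(1 + K_p·G_p(0)).
G_p(0) = 0.3615. Require 1/(1 + K_p·0.3615) = 0.02, so 1 + 0.3615·K_p = 50.
K_p = (50 − 1)/0.3615 = 136.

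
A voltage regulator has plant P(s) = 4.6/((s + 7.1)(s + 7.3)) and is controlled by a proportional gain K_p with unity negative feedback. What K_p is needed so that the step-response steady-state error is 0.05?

Steady-state error for a unit step on this type-0 loop is 1/(1 + K_p·P(0)).
P(0) = 0.08875. Require 1/(1 + K_p·0.08875) = 0.05, so 1 + 0.08875·K_p = 20.
K_p = (20 − 1)/0.08875 = 214.

K_p = 214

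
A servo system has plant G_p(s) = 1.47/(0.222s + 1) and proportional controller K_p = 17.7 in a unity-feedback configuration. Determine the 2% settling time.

T_s ≈ 0.0329 s

Closed loop: T(s) = K_p·G_p/(1+K_p·G_p) = 26.02/(0.222s + 1 + 26.02), with pole at s = −(1 + 26.02)/0.222 = −121.7.
τ = 1/121.7 = 0.008216 s, so 2% settling time ≈ 4τ = 0.0329 s.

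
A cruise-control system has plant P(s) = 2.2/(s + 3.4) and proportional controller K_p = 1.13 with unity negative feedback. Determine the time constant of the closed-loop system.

τ = 0.17 s

Closed-loop transfer function: T(s) = K_p·P(s)/(1 + K_p·P(s)) = 2.486/(s + 3.4 + 2.486) = 2.486/(s + 5.886).
Time constant τ = 1/5.886 = 0.17 s.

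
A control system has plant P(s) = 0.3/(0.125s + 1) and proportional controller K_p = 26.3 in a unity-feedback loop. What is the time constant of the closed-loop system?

Closed loop: T(s) = K_p·P/(1+K_p·P) = 7.89/(0.125s + 1 + 7.89), with pole at s = −(1 + 7.89)/0.125 = −71.12.
Closed-loop time constant τ = 1/71.12 = 0.0141 s.

τ = 0.0141 s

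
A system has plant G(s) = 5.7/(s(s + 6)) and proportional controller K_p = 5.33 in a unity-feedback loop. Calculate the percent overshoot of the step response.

From 1 + K_pG(s) = 0: s² + 6s + 30.38 = 0 ⇒ ω_n = 5.512, ζ = 0.5443.
%OS = 100·exp(−πζ/√(1−ζ²)) = 100·exp(−π·0.5443/√0.7038) = 13%.

13%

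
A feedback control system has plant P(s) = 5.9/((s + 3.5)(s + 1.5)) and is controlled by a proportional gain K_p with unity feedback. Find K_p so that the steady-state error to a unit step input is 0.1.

The loop is type 0, so e_ss(step) = 1/(1 + K_pos) with K_pos = K_p·P(0).
P(0) = 1.124. Require 1/(1 + K_p·1.124) = 0.1, so 1 + 1.124·K_p = 10.
K_p = (10 − 1)/1.124 = 8.01.

K_p = 8.01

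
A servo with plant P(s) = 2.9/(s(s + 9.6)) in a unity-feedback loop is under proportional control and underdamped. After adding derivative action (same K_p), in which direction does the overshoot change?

With PD the characteristic equation becomes s² + (a + K·K_d)s + K·K_p = 0; the damping term grows, ζ rises, overshoot falls.

decrease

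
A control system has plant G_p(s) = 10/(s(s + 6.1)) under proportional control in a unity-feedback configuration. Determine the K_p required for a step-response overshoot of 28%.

From %OS = 100·exp(−πζ/√(1−ζ²)) = 28%, ζ = −ln(0.28)/√(π²+ln²(0.28)) = 0.3755.
Characteristic equation s² + 6.1s + 10K_p = 0 gives ζ = 6.1/(2√(10K_p)).
Setting ζ = 0.3755: √(10K_p) = 6.1/(2·0.3755) = 8.122, so K_p = 65.96/10 = 6.6.

K_p = 6.6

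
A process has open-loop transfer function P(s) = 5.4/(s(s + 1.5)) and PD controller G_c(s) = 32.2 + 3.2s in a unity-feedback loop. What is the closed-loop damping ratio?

Forward path: (32.2 + 3.2s)·5.4/(s(s+1.5)). The closed-loop characteristic equation is s² + (1.5 + 5.4·3.2)s + 5.4·32.2 = 0.
That is s² + 18.78s + 173.9 = 0, so ω_n = 13.19 rad/s and ζ = 18.78/(2·13.19) = 0.7121.

ζ = 0.712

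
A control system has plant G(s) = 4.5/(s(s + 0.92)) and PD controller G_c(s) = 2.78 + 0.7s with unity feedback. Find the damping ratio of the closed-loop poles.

Forward path: (2.78 + 0.7s)·4.5/(s(s+0.92)). The closed-loop characteristic equation is s² + (0.92 + 4.5·0.7)s + 4.5·2.78 = 0.
That is s² + 4.07s + 12.51 = 0, so ω_n = 3.537 rad/s and ζ = 4.07/(2·3.537) = 0.5754.

ζ = 0.575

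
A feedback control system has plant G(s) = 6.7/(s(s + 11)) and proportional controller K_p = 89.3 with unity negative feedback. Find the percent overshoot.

The closed-loop denominator s² + 11s + 598.3 gives ω_n = √598.3 = 24.46 and ζ = 11/(2ω_n) = 0.2249.
%OS = 100·exp(−πζ/√(1−ζ²)) = 100·exp(−π·0.2249/√0.9494) = 48.4%.

48.4%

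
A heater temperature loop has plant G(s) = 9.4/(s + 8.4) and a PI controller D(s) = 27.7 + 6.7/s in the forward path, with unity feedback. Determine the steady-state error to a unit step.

0

The open loop D(s)G(s) has a pole at the origin (type 1), so the static position error constant is infinite and e_ss = 1/(1+∞) = 0.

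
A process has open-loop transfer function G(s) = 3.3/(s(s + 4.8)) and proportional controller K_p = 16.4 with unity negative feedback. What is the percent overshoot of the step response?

Closed-loop characteristic equation: s² + 4.8s + 54.12 = 0, so ω_n = 7.357 rad/s and ζ = 4.8/(2·7.357) = 0.3262.
%OS = 100·exp(−πζ/√(1−ζ²)) = 100·exp(−π·0.3262/√0.8936) = 33.8%.

33.8%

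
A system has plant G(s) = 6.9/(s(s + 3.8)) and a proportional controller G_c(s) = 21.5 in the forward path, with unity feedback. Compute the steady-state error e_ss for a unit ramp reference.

The loop has one pole at the origin (type 1). Velocity error constant K_v = lim_{s→0} s·G_c(s)G(s) = 21.5·6.9/3.8 = 39.04.
Steady-state error to a unit ramp: e_ss = 1/K_v = 0.0256.

0.0256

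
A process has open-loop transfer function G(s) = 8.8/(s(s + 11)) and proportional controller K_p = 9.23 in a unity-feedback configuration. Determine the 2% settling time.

The closed-loop denominator s² + 11s + 81.22 gives ω_n = √81.22 = 9.012 and ζ = 11/(2ω_n) = 0.6103.
2% settling time T_s ≈ 4/(ζω_n) = 4/5.5 = 0.727 s.

T_s ≈ 0.727 s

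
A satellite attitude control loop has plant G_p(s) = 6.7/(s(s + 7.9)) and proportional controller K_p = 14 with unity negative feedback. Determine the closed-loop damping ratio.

ζ = 0.408

The closed-loop denominator is s(s+7.9) + 14·6.7 = s² + 7.9s + 93.8.
Matching s² + 2ζω_n s + ω_n²: ω_n = √93.8 = 9.685 rad/s and 2ζω_n = 7.9, so ζ = 7.9/(2·9.685) = 0.408.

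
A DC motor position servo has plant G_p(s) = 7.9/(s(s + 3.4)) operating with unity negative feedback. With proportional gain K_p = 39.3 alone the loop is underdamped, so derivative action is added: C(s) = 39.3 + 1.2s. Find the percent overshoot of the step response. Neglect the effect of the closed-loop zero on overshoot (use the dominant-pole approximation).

Forward path: (39.3 + 1.2s)·7.9/(s(s+3.4)). The closed-loop characteristic equation is s² + (3.4 + 7.9·1.2)s + 7.9·39.3 = 0.
That is s² + 12.88s + 310.5 = 0, so ω_n = 17.62 rad/s and ζ = 12.88/(2·17.62) = 0.3655.
%OS = 100·exp(−πζ/√(1−ζ²)) = 29.1%.

29.1%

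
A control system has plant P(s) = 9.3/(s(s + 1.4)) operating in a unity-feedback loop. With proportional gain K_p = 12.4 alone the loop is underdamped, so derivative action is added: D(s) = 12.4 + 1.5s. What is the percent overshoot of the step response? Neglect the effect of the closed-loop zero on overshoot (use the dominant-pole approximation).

4.03%

Forward path: (12.4 + 1.5s)·9.3/(s(s+1.4)). The closed-loop characteristic equation is s² + (1.4 + 9.3·1.5)s + 9.3·12.4 = 0.
That is s² + 15.35s + 115.3 = 0, so ω_n = 10.74 rad/s and ζ = 15.35/(2·10.74) = 0.7147.
%OS = 100·exp(−πζ/√(1−ζ²)) = 4.03%.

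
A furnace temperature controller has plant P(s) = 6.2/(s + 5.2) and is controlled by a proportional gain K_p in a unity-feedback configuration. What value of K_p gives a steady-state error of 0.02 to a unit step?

K_p = 41.1

For a type-0 loop with proportional control, e_ss = 1/(1 + K_p·P(0)).
P(0) = 1.192. Require 1/(1 + K_p·1.192) = 0.02, so 1 + 1.192·K_p = 50.
K_p = (50 − 1)/1.192 = 41.1.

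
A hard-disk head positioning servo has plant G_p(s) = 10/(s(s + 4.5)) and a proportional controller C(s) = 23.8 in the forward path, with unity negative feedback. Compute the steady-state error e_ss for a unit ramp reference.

The loop has one pole at the origin (type 1). Velocity error constant K_v = lim_{s→0} s·C(s)G_p(s) = 23.8·10/4.5 = 52.89.
Steady-state error to a unit ramp: e_ss = 1/K_v = 0.0189.

0.0189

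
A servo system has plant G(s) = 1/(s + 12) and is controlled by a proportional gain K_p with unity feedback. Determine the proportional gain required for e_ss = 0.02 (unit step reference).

K_p = 588

The loop is type 0, so e_ss(step) = 1/(1 + K_pos) with K_pos = K_p·G(0).
G(0) = 0.08333. Require 1/(1 + K_p·0.08333) = 0.02, so 1 + 0.08333·K_p = 50.
K_p = (50 − 1)/0.08333 = 588.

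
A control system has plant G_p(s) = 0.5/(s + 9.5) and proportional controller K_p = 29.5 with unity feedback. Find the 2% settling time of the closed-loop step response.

T_s ≈ 0.165 s

Closed-loop transfer function: T(s) = K_p·G_p(s)/(1 + K_p·G_p(s)) = 14.75/(s + 9.5 + 14.75) = 14.75/(s + 24.25).
Time constant τ = 1/24.25 = 0.04124 s, so the 2% settling time is about 4τ = 0.165 s.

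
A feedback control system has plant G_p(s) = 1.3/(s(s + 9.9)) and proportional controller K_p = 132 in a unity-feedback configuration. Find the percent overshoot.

27.7%

Closed-loop characteristic equation: s² + 9.9s + 171.6 = 0, so ω_n = 13.1 rad/s and ζ = 9.9/(2·13.1) = 0.3779.
%OS = 100·exp(−πζ/√(1−ζ²)) = 100·exp(−π·0.3779/√0.8572) = 27.7%.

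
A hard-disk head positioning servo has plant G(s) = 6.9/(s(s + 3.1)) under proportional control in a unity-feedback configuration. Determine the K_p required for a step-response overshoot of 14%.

From %OS = 100·exp(−πζ/√(1−ζ²)) = 14%, ζ = −ln(0.14)/√(π²+ln²(0.14)) = 0.5305.
Characteristic equation s² + 3.1s + 6.9K_p = 0 gives ζ = 3.1/(2√(6.9K_p)).
Setting ζ = 0.5305: √(6.9K_p) = 3.1/(2·0.5305) = 2.922, so K_p = 8.537/6.9 = 1.24.

K_p = 1.24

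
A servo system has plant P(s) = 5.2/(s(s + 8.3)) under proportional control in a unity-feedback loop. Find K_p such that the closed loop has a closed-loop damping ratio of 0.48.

Closed-loop characteristic equation: s² + 8.3s + K_p·5.2 = 0.
So ω_n = √(5.2K_p) and 2ζω_n = 8.3, giving ζ = 8.3/(2√(5.2K_p)).
Setting ζ = 0.48: √(5.2K_p) = 8.3/(2·0.48) = 8.646, so K_p = 74.75/5.2 = 14.4.

K_p = 14.4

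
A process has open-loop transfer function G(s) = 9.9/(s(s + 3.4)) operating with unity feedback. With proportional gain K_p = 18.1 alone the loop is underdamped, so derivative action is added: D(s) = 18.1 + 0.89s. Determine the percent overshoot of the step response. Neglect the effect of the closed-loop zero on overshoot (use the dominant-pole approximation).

20%

Forward path: (18.1 + 0.89s)·9.9/(s(s+3.4)). The closed-loop characteristic equation is s² + (3.4 + 9.9·0.89)s + 9.9·18.1 = 0.
That is s² + 12.21s + 179.2 = 0, so ω_n = 13.39 rad/s and ζ = 12.21/(2·13.39) = 0.4561.
%OS = 100·exp(−πζ/√(1−ζ²)) = 20%.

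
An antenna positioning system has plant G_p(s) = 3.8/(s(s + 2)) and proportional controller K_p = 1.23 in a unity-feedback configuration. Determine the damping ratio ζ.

With unity feedback the closed-loop characteristic equation is s² + 2s + 1.23·3.8 = s² + 2s + 4.674 = 0.
So ω_n² = 4.674 ⇒ ω_n = 2.162 rad/s, and ζ = 2/(2ω_n) = 0.463.

ζ = 0.463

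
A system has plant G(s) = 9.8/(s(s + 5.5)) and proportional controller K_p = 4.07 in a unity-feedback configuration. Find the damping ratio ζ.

With unity feedback the closed-loop characteristic equation is s² + 5.5s + 4.07·9.8 = s² + 5.5s + 39.89 = 0.
Matching s² + 2ζω_n s + ω_n²: ω_n = √39.89 = 6.316 rad/s and 2ζω_n = 5.5, so ζ = 5.5/(2·6.316) = 0.435.

ζ = 0.435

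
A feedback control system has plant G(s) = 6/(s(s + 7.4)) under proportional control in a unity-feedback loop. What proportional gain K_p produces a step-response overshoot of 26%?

From %OS = 100·exp(−πζ/√(1−ζ²)) = 26%, ζ = −ln(0.26)/√(π²+ln²(0.26)) = 0.3941.
Characteristic equation s² + 7.4s + 6K_p = 0 gives ζ = 7.4/(2√(6K_p)).
Setting ζ = 0.3941: √(6K_p) = 7.4/(2·0.3941) = 9.389, so K_p = 88.15/6 = 14.7.

K_p = 14.7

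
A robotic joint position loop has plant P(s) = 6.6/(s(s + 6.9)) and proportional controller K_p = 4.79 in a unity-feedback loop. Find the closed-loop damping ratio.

The closed-loop denominator is s(s+6.9) + 4.79·6.6 = s² + 6.9s + 31.61.
Matching s² + 2ζω_n s + ω_n²: ω_n = √31.61 = 5.623 rad/s and 2ζω_n = 6.9, so ζ = 6.9/(2·5.623) = 0.614.

ζ = 0.614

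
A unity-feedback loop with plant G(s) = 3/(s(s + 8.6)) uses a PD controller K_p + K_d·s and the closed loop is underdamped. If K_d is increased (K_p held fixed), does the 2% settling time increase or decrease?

decrease

Characteristic equation s² + (8.6 + 3K_d)s + 3K_p = 0: raising K_d increases ζω_n = (8.6+3K_d)/2 while the loop stays underdamped, so T_s ≈ 4/(ζω_n) decreases.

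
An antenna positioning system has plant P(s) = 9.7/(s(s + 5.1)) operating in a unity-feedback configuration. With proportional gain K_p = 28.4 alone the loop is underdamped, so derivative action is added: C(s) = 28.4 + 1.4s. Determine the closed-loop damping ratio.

Forward path: (28.4 + 1.4s)·9.7/(s(s+5.1)). The closed-loop characteristic equation is s² + (5.1 + 9.7·1.4)s + 9.7·28.4 = 0.
That is s² + 18.68s + 275.5 = 0, so ω_n = 16.6 rad/s and ζ = 18.68/(2·16.6) = 0.5627.

ζ = 0.563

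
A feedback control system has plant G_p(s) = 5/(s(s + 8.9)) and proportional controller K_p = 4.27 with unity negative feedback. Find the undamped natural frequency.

With unity feedback the closed-loop characteristic equation is s² + 8.9s + 4.27·5 = s² + 8.9s + 21.35 = 0.
So ω_n² = 21.35 ⇒ ω_n = 4.621 rad/s, and ζ = 8.9/(2ω_n) = 0.963.

ω_n = 4.62 rad/s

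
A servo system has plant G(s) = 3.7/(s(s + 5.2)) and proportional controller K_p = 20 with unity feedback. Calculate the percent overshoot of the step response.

36.9%

Closed-loop characteristic equation: s² + 5.2s + 74 = 0, so ω_n = 8.602 rad/s and ζ = 5.2/(2·8.602) = 0.3022.
%OS = 100·exp(−πζ/√(1−ζ²)) = 100·exp(−π·0.3022/√0.9086) = 36.9%.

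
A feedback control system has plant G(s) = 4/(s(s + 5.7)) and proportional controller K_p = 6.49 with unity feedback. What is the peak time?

T_p = 0.744 s

The closed-loop denominator s² + 5.7s + 25.96 gives ω_n = √25.96 = 5.095 and ζ = 5.7/(2ω_n) = 0.5594.
Damped frequency ω_d = ω_n√(1−ζ²) = 4.223 rad/s, so peak time T_p = π/ω_d = 0.744 s.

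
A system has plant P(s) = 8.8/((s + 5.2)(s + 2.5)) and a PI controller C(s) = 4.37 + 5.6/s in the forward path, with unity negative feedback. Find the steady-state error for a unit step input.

The open loop C(s)P(s) has a pole at the origin (type 1), so the static position error constant is infinite and e_ss = 1/(1+∞) = 0.

0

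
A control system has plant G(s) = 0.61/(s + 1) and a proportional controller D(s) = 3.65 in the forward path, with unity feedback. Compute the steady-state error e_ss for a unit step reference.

The loop is type 0. Static position error constant K_pos = D(0)·G(0) = 3.65·0.61 = 2.226.
Steady-state error to a unit step: e_ss = 1/(1+K_pos) = 1/3.226 = 0.31.

0.31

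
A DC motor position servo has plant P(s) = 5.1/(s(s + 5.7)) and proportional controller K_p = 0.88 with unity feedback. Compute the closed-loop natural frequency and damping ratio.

The closed-loop denominator is s(s+5.7) + 0.88·5.1 = s² + 5.7s + 4.488.
Matching s² + 2ζω_n s + ω_n²: ω_n = √4.488 = 2.118 rad/s and 2ζω_n = 5.7, so ζ = 5.7/(2·2.118) = 1.35.

ω_n = 2.12 rad/s, ζ = 1.35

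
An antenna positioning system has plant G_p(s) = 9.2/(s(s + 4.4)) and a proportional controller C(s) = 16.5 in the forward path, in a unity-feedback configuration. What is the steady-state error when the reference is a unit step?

0

The open loop C(s)G_p(s) has a pole at the origin (type 1), so the static position error constant is infinite and e_ss = 1/(1+∞) = 0.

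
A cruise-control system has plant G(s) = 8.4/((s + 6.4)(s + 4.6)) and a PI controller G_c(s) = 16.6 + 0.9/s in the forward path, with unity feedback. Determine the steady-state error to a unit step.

The open loop G_c(s)G(s) has a pole at the origin (type 1), so the static position error constant is infinite and e_ss = 1/(1+∞) = 0.

0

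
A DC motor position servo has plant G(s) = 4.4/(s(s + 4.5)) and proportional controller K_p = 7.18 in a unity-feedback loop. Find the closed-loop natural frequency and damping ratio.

The closed-loop denominator is s(s+4.5) + 7.18·4.4 = s² + 4.5s + 31.59.
So ω_n² = 31.59 ⇒ ω_n = 5.621 rad/s, and ζ = 4.5/(2ω_n) = 0.4.

ω_n = 5.62 rad/s, ζ = 0.4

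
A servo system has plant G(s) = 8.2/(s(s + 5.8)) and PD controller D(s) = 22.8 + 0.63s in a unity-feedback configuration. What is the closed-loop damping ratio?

Forward path: (22.8 + 0.63s)·8.2/(s(s+5.8)). The closed-loop characteristic equation is s² + (5.8 + 8.2·0.63)s + 8.2·22.8 = 0.
That is s² + 10.97s + 187 = 0, so ω_n = 13.67 rad/s and ζ = 10.97/(2·13.67) = 0.401.

ζ = 0.401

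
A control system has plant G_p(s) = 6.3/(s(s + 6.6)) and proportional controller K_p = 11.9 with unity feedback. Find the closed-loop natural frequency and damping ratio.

ω_n = 8.66 rad/s, ζ = 0.381

The closed-loop denominator is s(s+6.6) + 11.9·6.3 = s² + 6.6s + 74.97.
Matching s² + 2ζω_n s + ω_n²: ω_n = √74.97 = 8.659 rad/s and 2ζω_n = 6.6, so ζ = 6.6/(2·8.659) = 0.381.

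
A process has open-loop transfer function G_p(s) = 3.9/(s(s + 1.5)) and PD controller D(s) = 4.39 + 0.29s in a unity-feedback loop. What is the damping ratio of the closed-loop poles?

ζ = 0.318

Forward path: (4.39 + 0.29s)·3.9/(s(s+1.5)). The closed-loop characteristic equation is s² + (1.5 + 3.9·0.29)s + 3.9·4.39 = 0.
That is s² + 2.631s + 17.12 = 0, so ω_n = 4.138 rad/s and ζ = 2.631/(2·4.138) = 0.3179.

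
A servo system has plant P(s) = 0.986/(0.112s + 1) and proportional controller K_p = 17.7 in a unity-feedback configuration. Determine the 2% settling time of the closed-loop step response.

Closed loop: T(s) = K_p·P/(1+K_p·P) = 17.45/(0.112s + 1 + 17.45), with pole at s = −(1 + 17.45)/0.112 = −164.8.
τ = 1/164.8 = 0.00607 s, so 2% settling time ≈ 4τ = 0.0243 s.

T_s ≈ 0.0243 s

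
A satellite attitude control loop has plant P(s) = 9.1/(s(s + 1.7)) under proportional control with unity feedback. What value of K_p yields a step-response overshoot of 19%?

From %OS = 100·exp(−πζ/√(1−ζ²)) = 19%, ζ = −ln(0.19)/√(π²+ln²(0.19)) = 0.4673.
Characteristic equation s² + 1.7s + 9.1K_p = 0 gives ζ = 1.7/(2√(9.1K_p)).
Setting ζ = 0.4673: √(9.1K_p) = 1.7/(2·0.4673) = 1.819, so K_p = 3.308/9.1 = 0.364.

K_p = 0.364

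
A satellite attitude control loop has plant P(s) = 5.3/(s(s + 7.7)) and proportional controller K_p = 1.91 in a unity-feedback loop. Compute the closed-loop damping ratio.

ζ = 1.21

The closed-loop denominator is s(s+7.7) + 1.91·5.3 = s² + 7.7s + 10.12.
Matching s² + 2ζω_n s + ω_n²: ω_n = √10.12 = 3.182 rad/s and 2ζω_n = 7.7, so ζ = 7.7/(2·3.182) = 1.21.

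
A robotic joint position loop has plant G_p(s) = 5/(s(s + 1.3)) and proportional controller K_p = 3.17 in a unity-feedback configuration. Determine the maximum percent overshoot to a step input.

59.5%

The closed-loop denominator s² + 1.3s + 15.85 gives ω_n = √15.85 = 3.981 and ζ = 1.3/(2ω_n) = 0.1633.
%OS = 100·exp(−πζ/√(1−ζ²)) = 100·exp(−π·0.1633/√0.9733) = 59.5%.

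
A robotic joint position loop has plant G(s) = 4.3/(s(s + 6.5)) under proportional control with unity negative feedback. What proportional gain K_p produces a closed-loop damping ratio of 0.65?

K_p = 5.81

Closed-loop characteristic equation: s² + 6.5s + K_p·4.3 = 0.
So ω_n = √(4.3K_p) and 2ζω_n = 6.5, giving ζ = 6.5/(2√(4.3K_p)).
Setting ζ = 0.65: √(4.3K_p) = 6.5/(2·0.65) = 5, so K_p = 25/4.3 = 5.81.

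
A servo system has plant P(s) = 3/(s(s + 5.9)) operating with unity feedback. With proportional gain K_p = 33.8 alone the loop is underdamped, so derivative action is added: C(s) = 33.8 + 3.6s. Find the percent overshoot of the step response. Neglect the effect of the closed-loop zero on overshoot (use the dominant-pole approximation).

Forward path: (33.8 + 3.6s)·3/(s(s+5.9)). The closed-loop characteristic equation is s² + (5.9 + 3·3.6)s + 3·33.8 = 0.
That is s² + 16.7s + 101.4 = 0, so ω_n = 10.07 rad/s and ζ = 16.7/(2·10.07) = 0.8292.
%OS = 100·exp(−πζ/√(1−ζ²)) = 0.946%.

0.946%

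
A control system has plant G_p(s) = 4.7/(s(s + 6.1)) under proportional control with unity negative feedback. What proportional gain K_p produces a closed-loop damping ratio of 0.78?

K_p = 3.25

Closed-loop characteristic equation: s² + 6.1s + K_p·4.7 = 0.
So ω_n = √(4.7K_p) and 2ζω_n = 6.1, giving ζ = 6.1/(2√(4.7K_p)).
Setting ζ = 0.78: √(4.7K_p) = 6.1/(2·0.78) = 3.91, so K_p = 15.29/4.7 = 3.25.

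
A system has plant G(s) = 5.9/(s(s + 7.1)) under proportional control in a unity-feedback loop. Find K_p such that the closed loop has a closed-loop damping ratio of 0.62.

K_p = 5.56

Closed-loop characteristic equation: s² + 7.1s + K_p·5.9 = 0.
So ω_n = √(5.9K_p) and 2ζω_n = 7.1, giving ζ = 7.1/(2√(5.9K_p)).
Setting ζ = 0.62: √(5.9K_p) = 7.1/(2·0.62) = 5.726, so K_p = 32.78/5.9 = 5.56.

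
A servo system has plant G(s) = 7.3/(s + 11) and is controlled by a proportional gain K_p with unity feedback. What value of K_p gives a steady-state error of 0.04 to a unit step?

For a type-0 loop with proportional control, e_ss = 1/(1 + K_p·G(0)).
G(0) = 0.6636. Require 1/(1 + K_p·0.6636) = 0.04, so 1 + 0.6636·K_p = 25.
K_p = (25 − 1)/0.6636 = 36.2.

K_p = 36.2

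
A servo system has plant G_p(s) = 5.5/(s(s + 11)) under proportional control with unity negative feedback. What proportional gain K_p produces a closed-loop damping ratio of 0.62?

Closed-loop characteristic equation: s² + 11s + K_p·5.5 = 0.
So ω_n = √(5.5K_p) and 2ζω_n = 11, giving ζ = 11/(2√(5.5K_p)).
Setting ζ = 0.62: √(5.5K_p) = 11/(2·0.62) = 8.871, so K_p = 78.69/5.5 = 14.3.

K_p = 14.3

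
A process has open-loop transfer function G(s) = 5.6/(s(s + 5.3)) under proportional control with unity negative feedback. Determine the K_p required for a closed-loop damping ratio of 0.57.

Closed-loop characteristic equation: s² + 5.3s + K_p·5.6 = 0.
So ω_n = √(5.6K_p) and 2ζω_n = 5.3, giving ζ = 5.3/(2√(5.6K_p)).
Setting ζ = 0.57: √(5.6K_p) = 5.3/(2·0.57) = 4.649, so K_p = 21.61/5.6 = 3.86.

K_p = 3.86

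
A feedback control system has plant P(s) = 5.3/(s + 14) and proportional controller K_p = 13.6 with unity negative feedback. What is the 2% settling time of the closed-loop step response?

T_s ≈ 0.0465 s

Closed-loop transfer function: T(s) = K_p·P(s)/(1 + K_p·P(s)) = 72.08/(s + 14 + 72.08) = 72.08/(s + 86.08).
Time constant τ = 1/86.08 = 0.01162 s, so the 2% settling time is about 4τ = 0.0465 s.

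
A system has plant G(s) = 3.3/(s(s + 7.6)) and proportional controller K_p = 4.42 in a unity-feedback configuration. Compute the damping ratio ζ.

The closed-loop denominator is s(s+7.6) + 4.42·3.3 = s² + 7.6s + 14.59.
Matching s² + 2ζω_n s + ω_n²: ω_n = √14.59 = 3.819 rad/s and 2ζω_n = 7.6, so ζ = 7.6/(2·3.819) = 0.995.

ζ = 0.995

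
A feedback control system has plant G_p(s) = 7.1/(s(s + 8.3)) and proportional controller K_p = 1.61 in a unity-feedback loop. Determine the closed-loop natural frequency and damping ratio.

ω_n = 3.38 rad/s, ζ = 1.23

With unity feedback the closed-loop characteristic equation is s² + 8.3s + 1.61·7.1 = s² + 8.3s + 11.43 = 0.
So ω_n² = 11.43 ⇒ ω_n = 3.381 rad/s, and ζ = 8.3/(2ω_n) = 1.23.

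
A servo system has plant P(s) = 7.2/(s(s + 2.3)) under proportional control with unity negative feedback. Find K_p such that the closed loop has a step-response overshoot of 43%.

K_p = 2.73

From %OS = 100·exp(−πζ/√(1−ζ²)) = 43%, ζ = −ln(0.43)/√(π²+ln²(0.43)) = 0.2594.
Characteristic equation s² + 2.3s + 7.2K_p = 0 gives ζ = 2.3/(2√(7.2K_p)).
Setting ζ = 0.2594: √(7.2K_p) = 2.3/(2·0.2594) = 4.433, so K_p = 19.65/7.2 = 2.73.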